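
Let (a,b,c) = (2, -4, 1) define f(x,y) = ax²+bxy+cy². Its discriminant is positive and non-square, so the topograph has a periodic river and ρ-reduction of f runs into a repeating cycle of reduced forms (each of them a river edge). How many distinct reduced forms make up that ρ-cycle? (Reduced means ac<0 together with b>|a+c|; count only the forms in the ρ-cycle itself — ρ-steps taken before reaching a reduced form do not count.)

D = 8, ⌊√D⌋ = 2
descent: ρ → (1,2,-1)  [lands on river]
river: ρ → (-1,2,1)
ρ-cycle length = 2 (tail of 1 descent step not counted)

2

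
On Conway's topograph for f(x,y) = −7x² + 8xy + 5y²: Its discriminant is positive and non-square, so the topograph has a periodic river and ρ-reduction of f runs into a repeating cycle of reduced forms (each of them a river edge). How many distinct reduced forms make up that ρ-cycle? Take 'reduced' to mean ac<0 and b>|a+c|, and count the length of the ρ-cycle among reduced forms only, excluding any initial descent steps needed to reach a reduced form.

D = 204, ⌊√D⌋ = 14
river: ρ → (5,12,-3)
river: ρ → (-3,12,5)
river: ρ → (5,8,-7)
river: ρ → (-7,6,6)
river: ρ → (6,6,-7)
river: ρ → (-7,8,5)
ρ-cycle length = 6 (tail of 0 descent steps not counted)

6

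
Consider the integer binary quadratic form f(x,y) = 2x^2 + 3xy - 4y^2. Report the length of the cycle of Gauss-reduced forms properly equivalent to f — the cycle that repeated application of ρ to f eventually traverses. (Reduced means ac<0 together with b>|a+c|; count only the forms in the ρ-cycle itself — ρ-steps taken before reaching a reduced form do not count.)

D = 41, ⌊√D⌋ = 6
river: ρ → (-4,5,1)
river: ρ → (1,5,-4)
river: ρ → (-4,3,2)
river: ρ → (2,5,-2)
river: ρ → (-2,3,4)
river: ρ → (4,5,-1)
river: ρ → (-1,5,4)
river: ρ → (4,3,-2)
river: ρ → (-2,5,2)
river: ρ → (2,3,-4)
ρ-cycle length = 10 (tail of 0 descent steps not counted)

10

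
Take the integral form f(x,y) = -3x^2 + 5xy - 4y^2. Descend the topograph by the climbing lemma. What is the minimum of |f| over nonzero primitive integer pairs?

translate: b→1 (≡-5 mod 6), so (3,-5,4)→(3,1,2)
flip: (3,1,2)→(2,-1,3)
reduced (well bottom): (2,-1,3) with a≤c, −a<b≤a
well minimum |f| = |-2| = 2 (negative-definite)

2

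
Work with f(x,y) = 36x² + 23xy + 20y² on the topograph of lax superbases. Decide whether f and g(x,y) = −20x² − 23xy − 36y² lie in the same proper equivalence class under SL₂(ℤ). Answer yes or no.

D₁ = -2351, D₂ = -2351
f: flip: (36,23,20)→(20,-23,36)
f: translate: b→17 (≡-23 mod 40), so (20,-23,36)→(20,17,33)
f: reduced (well bottom): (20,17,33) with a≤c, −a<b≤a
g is negative-definite; reduce −g:
−g: translate: b→-17 (≡23 mod 40), so (20,23,36)→(20,-17,33)
−g: reduced (well bottom): (20,-17,33) with a≤c, −a<b≤a
flip sign back: reduced form of g is (-20,17,-33)
reduced forms (20, 17, 33) vs (-20, 17, -33) ⇒ inequivalent

no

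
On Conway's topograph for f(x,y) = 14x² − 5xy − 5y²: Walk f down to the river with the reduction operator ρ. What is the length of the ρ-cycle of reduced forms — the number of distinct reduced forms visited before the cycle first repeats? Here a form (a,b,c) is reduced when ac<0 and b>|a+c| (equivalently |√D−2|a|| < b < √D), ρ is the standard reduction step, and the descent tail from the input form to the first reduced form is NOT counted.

D = 305, ⌊√D⌋ = 17
descent: ρ → (-5,15,4)  [lands on river]
river: ρ → (4,17,-1)
river: ρ → (-1,17,4)
river: ρ → (4,15,-5)
ρ-cycle length = 4 (tail of 1 descent step not counted)

4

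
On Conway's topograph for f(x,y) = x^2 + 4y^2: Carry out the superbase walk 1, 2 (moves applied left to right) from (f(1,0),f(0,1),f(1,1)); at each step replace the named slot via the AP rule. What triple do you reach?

start (1,4,5) = (f(1,0),f(0,1),f(1,1))
replace slot 1: 2·(4+5) − 1 = 17 → (17,4,5)
replace slot 2: 2·(17+5) − 4 = 40 → (17,40,5)

17,40,5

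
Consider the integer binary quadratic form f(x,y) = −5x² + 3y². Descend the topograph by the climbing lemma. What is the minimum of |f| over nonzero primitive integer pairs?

descent: ρ → (3,6,-2)  [lands on river]
river: ρ → (-2,6,3)
closes: descent 1, river 2
min |a| on river = 2

2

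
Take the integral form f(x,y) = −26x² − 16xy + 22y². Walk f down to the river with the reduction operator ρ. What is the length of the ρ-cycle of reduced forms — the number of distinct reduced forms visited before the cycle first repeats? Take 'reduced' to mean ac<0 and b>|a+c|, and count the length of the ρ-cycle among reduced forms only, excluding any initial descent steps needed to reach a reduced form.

D = 2544, ⌊√D⌋ = 50
descent: ρ → (22,16,-26)  [lands on river]
river: ρ → (-26,36,12)
river: ρ → (12,36,-26)
river: ρ → (-26,16,22)
river: ρ → (22,28,-20)
river: ρ → (-20,12,30)
river: ρ → (30,48,-2)
river: ρ → (-2,48,30)
river: ρ → (30,12,-20)
river: ρ → (-20,28,22)
ρ-cycle length = 10 (tail of 1 descent step not counted)

10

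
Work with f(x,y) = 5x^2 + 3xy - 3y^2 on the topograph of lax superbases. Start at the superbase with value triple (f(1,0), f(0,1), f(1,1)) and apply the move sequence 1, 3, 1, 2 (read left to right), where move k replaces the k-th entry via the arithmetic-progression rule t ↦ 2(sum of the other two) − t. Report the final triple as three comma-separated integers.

start (5,-3,5) = (f(1,0),f(0,1),f(1,1))
replace slot 1: 2·((-3)+5) − 5 = -1 → (-1,-3,5)
replace slot 3: 2·((-1)+(-3)) − 5 = -13 → (-1,-3,-13)
replace slot 1: 2·((-3)+(-13)) − (-1) = -31 → (-31,-3,-13)
replace slot 2: 2·((-31)+(-13)) − (-3) = -85 → (-31,-85,-13)

-31,-85,-13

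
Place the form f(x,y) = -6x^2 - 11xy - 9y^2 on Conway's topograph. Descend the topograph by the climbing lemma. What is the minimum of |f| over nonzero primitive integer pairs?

translate: b→-1 (≡11 mod 12), so (6,11,9)→(6,-1,4)
flip: (6,-1,4)→(4,1,6)
reduced (well bottom): (4,1,6) with a≤c, −a<b≤a
well minimum |f| = |-4| = 4 (negative-definite)

4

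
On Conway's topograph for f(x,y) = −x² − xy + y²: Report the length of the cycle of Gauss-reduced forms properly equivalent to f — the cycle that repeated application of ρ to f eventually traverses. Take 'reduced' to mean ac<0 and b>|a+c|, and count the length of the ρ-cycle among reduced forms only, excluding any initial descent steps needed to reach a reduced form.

D = 5, ⌊√D⌋ = 2
descent: ρ → (1,1,-1)  [lands on river]
river: ρ → (-1,1,1)
ρ-cycle length = 2 (tail of 1 descent step not counted)

2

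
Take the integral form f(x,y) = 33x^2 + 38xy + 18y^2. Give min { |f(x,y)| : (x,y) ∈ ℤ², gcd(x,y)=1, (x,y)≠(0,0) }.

translate: b→-28 (≡38 mod 66), so (33,38,18)→(33,-28,13)
flip: (33,-28,13)→(13,28,33)
translate: b→2 (≡28 mod 26), so (13,28,33)→(13,2,18)
reduced (well bottom): (13,2,18) with a≤c, −a<b≤a
well minimum = a = 13

13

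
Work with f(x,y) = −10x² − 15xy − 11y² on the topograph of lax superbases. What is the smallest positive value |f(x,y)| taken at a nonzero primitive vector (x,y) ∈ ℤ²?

translate: b→-5 (≡15 mod 20), so (10,15,11)→(10,-5,6)
flip: (10,-5,6)→(6,5,10)
reduced (well bottom): (6,5,10) with a≤c, −a<b≤a
well minimum |f| = |-6| = 6 (negative-definite)

6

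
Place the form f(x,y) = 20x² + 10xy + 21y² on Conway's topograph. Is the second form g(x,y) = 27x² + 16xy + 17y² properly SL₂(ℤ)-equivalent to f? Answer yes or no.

D₁ = -1580, D₂ = -1580
f: reduced (well bottom): (20,10,21) with a≤c, −a<b≤a
g: flip: (27,16,17)→(17,-16,27)
g: reduced (well bottom): (17,-16,27) with a≤c, −a<b≤a
reduced forms (20, 10, 21) vs (17, -16, 27) ⇒ inequivalent

no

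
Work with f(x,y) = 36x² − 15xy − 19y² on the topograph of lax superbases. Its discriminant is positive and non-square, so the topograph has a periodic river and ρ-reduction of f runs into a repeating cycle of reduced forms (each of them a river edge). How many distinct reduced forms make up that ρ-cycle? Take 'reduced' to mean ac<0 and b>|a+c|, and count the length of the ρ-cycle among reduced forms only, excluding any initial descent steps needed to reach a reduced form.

D = 2961, ⌊√D⌋ = 54
descent: ρ → (-19,53,2)  [lands on river]
river: ρ → (2,51,-45)
river: ρ → (-45,39,8)
river: ρ → (8,41,-40)
river: ρ → (-40,39,9)
river: ρ → (9,51,-10)
river: ρ → (-10,49,14)
river: ρ → (14,35,-31)
river: ρ → (-31,27,18)
river: ρ → (18,45,-13)
river: ρ → (-13,33,36)
river: ρ → (36,39,-10)
river: ρ → (-10,41,32)
river: ρ → (32,23,-19)
ρ-cycle length = 14 (tail of 1 descent step not counted)

14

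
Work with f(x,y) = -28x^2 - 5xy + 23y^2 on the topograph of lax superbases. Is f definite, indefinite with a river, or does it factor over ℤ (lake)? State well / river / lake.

D = b²−4ac = (-5)² − 4·(-28)·23 = 2601
D = 51² is a perfect square ⇒ form factors over ℤ ⇒ lakes

lake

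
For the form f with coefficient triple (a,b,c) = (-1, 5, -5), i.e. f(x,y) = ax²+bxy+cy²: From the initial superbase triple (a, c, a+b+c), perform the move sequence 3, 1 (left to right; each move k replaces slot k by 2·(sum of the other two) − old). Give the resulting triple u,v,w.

start (-1,-5,-1) = (f(1,0),f(0,1),f(1,1))
replace slot 3: 2·((-1)+(-5)) − (-1) = -11 → (-1,-5,-11)
replace slot 1: 2·((-5)+(-11)) − (-1) = -31 → (-31,-5,-11)

-31,-5,-11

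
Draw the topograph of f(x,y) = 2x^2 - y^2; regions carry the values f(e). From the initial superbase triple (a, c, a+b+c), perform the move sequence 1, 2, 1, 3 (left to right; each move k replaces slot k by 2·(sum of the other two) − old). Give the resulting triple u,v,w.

start (2,-1,1) = (f(1,0),f(0,1),f(1,1))
replace slot 1: 2·((-1)+1) − 2 = -2 → (-2,-1,1)
replace slot 2: 2·((-2)+1) − (-1) = -1 → (-2,-1,1)
replace slot 1: 2·((-1)+1) − (-2) = 2 → (2,-1,1)
replace slot 3: 2·(2+(-1)) − 1 = 1 → (2,-1,1)

2,-1,1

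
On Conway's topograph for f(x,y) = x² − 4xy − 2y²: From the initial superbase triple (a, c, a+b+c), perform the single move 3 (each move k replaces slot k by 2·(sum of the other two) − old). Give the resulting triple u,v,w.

start (1,-2,-5) = (f(1,0),f(0,1),f(1,1))
replace slot 3: 2·(1+(-2)) − (-5) = 3 → (1,-2,3)

1,-2,3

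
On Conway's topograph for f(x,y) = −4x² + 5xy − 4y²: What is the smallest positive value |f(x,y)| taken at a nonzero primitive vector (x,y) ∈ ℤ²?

translate: b→3 (≡-5 mod 8), so (4,-5,4)→(4,3,3)
flip: (4,3,3)→(3,-3,4)
translate: b→3 (≡-3 mod 6), so (3,-3,4)→(3,3,4)
reduced (well bottom): (3,3,4) with a≤c, −a<b≤a
well minimum |f| = |-3| = 3 (negative-definite)

3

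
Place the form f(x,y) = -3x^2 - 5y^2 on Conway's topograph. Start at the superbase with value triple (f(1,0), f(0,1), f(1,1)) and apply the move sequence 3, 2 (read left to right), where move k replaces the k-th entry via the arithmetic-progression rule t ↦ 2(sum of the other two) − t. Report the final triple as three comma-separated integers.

start (-3,-5,-8) = (f(1,0),f(0,1),f(1,1))
replace slot 3: 2·((-3)+(-5)) − (-8) = -8 → (-3,-5,-8)
replace slot 2: 2·((-3)+(-8)) − (-5) = -17 → (-3,-17,-8)

-3,-17,-8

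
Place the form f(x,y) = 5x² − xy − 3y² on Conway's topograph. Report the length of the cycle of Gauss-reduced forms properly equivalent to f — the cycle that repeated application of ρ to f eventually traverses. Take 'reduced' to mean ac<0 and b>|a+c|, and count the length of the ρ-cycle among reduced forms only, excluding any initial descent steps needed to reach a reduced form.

D = 61, ⌊√D⌋ = 7
descent: ρ → (-3,7,1)  [lands on river]
river: ρ → (1,7,-3)
river: ρ → (-3,5,3)
river: ρ → (3,7,-1)
river: ρ → (-1,7,3)
river: ρ → (3,5,-3)
ρ-cycle length = 6 (tail of 1 descent step not counted)

6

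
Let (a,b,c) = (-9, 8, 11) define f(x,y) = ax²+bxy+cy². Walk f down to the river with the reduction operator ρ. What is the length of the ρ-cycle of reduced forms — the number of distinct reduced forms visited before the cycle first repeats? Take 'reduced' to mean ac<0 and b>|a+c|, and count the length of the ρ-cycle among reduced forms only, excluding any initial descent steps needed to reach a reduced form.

D = 460, ⌊√D⌋ = 21
river: ρ → (11,14,-6)
river: ρ → (-6,10,15)
river: ρ → (15,20,-1)
river: ρ → (-1,20,15)
river: ρ → (15,10,-6)
river: ρ → (-6,14,11)
river: ρ → (11,8,-9)
river: ρ → (-9,10,10)
river: ρ → (10,10,-9)
river: ρ → (-9,8,11)
ρ-cycle length = 10 (tail of 0 descent steps not counted)

10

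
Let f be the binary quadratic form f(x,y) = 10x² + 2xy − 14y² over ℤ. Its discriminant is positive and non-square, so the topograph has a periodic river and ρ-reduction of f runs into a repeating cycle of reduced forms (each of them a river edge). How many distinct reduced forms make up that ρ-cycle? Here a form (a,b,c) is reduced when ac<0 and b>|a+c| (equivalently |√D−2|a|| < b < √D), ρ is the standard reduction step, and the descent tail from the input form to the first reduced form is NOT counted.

D = 564, ⌊√D⌋ = 23
descent: ρ → (-14,-2,10)
descent: ρ → (10,22,-2)  [lands on river]
river: ρ → (-2,22,10)
river: ρ → (10,18,-6)
river: ρ → (-6,18,10)
ρ-cycle length = 4 (tail of 2 descent steps not counted)

4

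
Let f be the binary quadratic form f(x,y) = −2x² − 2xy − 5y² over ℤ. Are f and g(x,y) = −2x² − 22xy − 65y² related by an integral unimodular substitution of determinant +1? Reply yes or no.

D₁ = -36, D₂ = -36
f is negative-definite; reduce −f:
−f: reduced (well bottom): (2,2,5) with a≤c, −a<b≤a
flip sign back: reduced form of f is (-2,-2,-5)
g is negative-definite; reduce −g:
−g: translate: b→2 (≡22 mod 4), so (2,22,65)→(2,2,5)
−g: reduced (well bottom): (2,2,5) with a≤c, −a<b≤a
flip sign back: reduced form of g is (-2,-2,-5)
reduced forms (-2, -2, -5) vs (-2, -2, -5) ⇒ equivalent

yes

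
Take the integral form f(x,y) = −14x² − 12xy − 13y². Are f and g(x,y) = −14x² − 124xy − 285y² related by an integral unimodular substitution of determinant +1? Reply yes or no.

D₁ = -584, D₂ = -584
f is negative-definite; reduce −f:
−f: flip: (14,12,13)→(13,-12,14)
−f: reduced (well bottom): (13,-12,14) with a≤c, −a<b≤a
flip sign back: reduced form of f is (-13,12,-14)
g is negative-definite; reduce −g:
−g: translate: b→12 (≡124 mod 28), so (14,124,285)→(14,12,13)
−g: flip: (14,12,13)→(13,-12,14)
−g: reduced (well bottom): (13,-12,14) with a≤c, −a<b≤a
flip sign back: reduced form of g is (-13,12,-14)
reduced forms (-13, 12, -14) vs (-13, 12, -14) ⇒ equivalent

yes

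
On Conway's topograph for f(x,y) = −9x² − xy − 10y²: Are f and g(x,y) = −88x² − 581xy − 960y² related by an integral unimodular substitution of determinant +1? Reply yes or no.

D₁ = -359, D₂ = -359
f is negative-definite; reduce −f:
−f: reduced (well bottom): (9,1,10) with a≤c, −a<b≤a
flip sign back: reduced form of f is (-9,-1,-10)
g is negative-definite; reduce −g:
−g: translate: b→53 (≡581 mod 176), so (88,581,960)→(88,53,9)
−g: flip: (88,53,9)→(9,-53,88)
−g: translate: b→1 (≡-53 mod 18), so (9,-53,88)→(9,1,10)
−g: reduced (well bottom): (9,1,10) with a≤c, −a<b≤a
flip sign back: reduced form of g is (-9,-1,-10)
reduced forms (-9, -1, -10) vs (-9, -1, -10) ⇒ equivalent

yes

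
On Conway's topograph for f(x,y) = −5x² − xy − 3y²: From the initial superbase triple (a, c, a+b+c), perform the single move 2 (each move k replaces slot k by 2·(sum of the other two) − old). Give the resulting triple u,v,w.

start (-5,-3,-9) = (f(1,0),f(0,1),f(1,1))
replace slot 2: 2·((-5)+(-9)) − (-3) = -25 → (-5,-25,-9)

-5,-25,-9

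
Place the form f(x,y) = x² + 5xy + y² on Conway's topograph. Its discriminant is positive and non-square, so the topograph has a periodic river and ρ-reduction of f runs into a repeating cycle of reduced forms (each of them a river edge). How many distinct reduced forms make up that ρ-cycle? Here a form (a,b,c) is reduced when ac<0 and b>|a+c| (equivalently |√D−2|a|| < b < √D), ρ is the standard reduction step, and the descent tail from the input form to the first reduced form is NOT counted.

D = 21, ⌊√D⌋ = 4
descent: ρ → (1,3,-3)  [lands on river]
river: ρ → (-3,3,1)
ρ-cycle length = 2 (tail of 1 descent step not counted)

2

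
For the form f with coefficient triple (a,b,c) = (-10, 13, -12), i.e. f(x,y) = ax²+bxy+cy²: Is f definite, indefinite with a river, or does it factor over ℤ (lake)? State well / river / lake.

D = b²−4ac = 13² − 4·(-10)·(-12) = -311
D < 0 ⇒ definite ⇒ every region one sign ⇒ single well

well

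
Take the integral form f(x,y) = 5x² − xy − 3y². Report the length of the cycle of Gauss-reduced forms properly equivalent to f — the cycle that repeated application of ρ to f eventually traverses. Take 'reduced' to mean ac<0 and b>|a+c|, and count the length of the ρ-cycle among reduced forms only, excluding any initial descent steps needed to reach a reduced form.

D = 61, ⌊√D⌋ = 7
descent: ρ → (-3,7,1)  [lands on river]
river: ρ → (1,7,-3)
river: ρ → (-3,5,3)
river: ρ → (3,7,-1)
river: ρ → (-1,7,3)
river: ρ → (3,5,-3)
ρ-cycle length = 6 (tail of 1 descent step not counted)

6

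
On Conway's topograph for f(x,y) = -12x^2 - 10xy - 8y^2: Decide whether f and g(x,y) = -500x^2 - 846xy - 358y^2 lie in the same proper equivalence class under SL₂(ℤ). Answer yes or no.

D₁ = -284, D₂ = -284
f is negative-definite; reduce −f:
−f: flip: (12,10,8)→(8,-10,12)
−f: translate: b→6 (≡-10 mod 16), so (8,-10,12)→(8,6,10)
−f: reduced (well bottom): (8,6,10) with a≤c, −a<b≤a
flip sign back: reduced form of f is (-8,-6,-10)
g is negative-definite; reduce −g:
−g: translate: b→-154 (≡846 mod 1000), so (500,846,358)→(500,-154,12)
−g: flip: (500,-154,12)→(12,154,500)
−g: translate: b→10 (≡154 mod 24), so (12,154,500)→(12,10,8)
−g: flip: (12,10,8)→(8,-10,12)
−g: translate: b→6 (≡-10 mod 16), so (8,-10,12)→(8,6,10)
−g: reduced (well bottom): (8,6,10) with a≤c, −a<b≤a
flip sign back: reduced form of g is (-8,-6,-10)
reduced forms (-8, -6, -10) vs (-8, -6, -10) ⇒ equivalent

yes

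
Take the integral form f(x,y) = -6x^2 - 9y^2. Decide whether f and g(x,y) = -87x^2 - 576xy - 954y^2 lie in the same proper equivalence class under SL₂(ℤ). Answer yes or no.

D₁ = -216, D₂ = -216
f is negative-definite; reduce −f:
−f: reduced (well bottom): (6,0,9) with a≤c, −a<b≤a
flip sign back: reduced form of f is (-6,0,-9)
g is negative-definite; reduce −g:
−g: translate: b→54 (≡576 mod 174), so (87,576,954)→(87,54,9)
−g: flip: (87,54,9)→(9,-54,87)
−g: translate: b→0 (≡-54 mod 18), so (9,-54,87)→(9,0,6)
−g: flip: (9,0,6)→(6,0,9)
−g: reduced (well bottom): (6,0,9) with a≤c, −a<b≤a
flip sign back: reduced form of g is (-6,0,-9)
reduced forms (-6, 0, -9) vs (-6, 0, -9) ⇒ equivalent

yes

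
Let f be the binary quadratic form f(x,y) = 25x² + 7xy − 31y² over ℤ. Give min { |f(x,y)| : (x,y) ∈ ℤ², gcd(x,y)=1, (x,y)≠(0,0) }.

river: ρ → (-31,55,1)
river: ρ → (1,55,-31)
river: ρ → (-31,7,25)
river: ρ → (25,43,-13)
river: ρ → (-13,35,37)
river: ρ → (37,39,-11)
river: ρ → (-11,49,17)
river: ρ → (17,53,-5)
river: ρ → (-5,47,47)
river: ρ → (47,47,-5)
river: ρ → (-5,53,17)
river: ρ → (17,49,-11)
river: ρ → (-11,39,37)
river: ρ → (37,35,-13)
river: ρ → (-13,43,25)
river: ρ → (25,7,-31)
closes: descent 0, river 16
min |a| on river = 1

1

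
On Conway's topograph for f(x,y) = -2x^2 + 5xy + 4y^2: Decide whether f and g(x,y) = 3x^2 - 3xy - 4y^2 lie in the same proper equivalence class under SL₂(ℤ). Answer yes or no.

D₁ = 57, D₂ = 57
river cycle of f (length 6): (4, 3, -3), (-3, 3, 4), (4, 5, -2), (-2, 7, 1), (1, 7, -2), (-2, 5, 4)
river cycle of g (length 6): (-4, 3, 3), (3, 3, -4), (-4, 5, 2), (2, 7, -1), (-1, 7, 2), (2, 5, -4)
cycles differ ⇒ inequivalent

no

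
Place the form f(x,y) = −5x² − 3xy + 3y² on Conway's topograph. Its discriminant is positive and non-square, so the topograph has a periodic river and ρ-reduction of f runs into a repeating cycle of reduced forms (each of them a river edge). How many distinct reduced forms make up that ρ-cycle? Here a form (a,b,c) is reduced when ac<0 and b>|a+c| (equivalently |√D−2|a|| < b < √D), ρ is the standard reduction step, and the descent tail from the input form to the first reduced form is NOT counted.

D = 69, ⌊√D⌋ = 8
descent: ρ → (3,3,-5)  [lands on river]
river: ρ → (-5,7,1)
river: ρ → (1,7,-5)
river: ρ → (-5,3,3)
ρ-cycle length = 4 (tail of 1 descent step not counted)

4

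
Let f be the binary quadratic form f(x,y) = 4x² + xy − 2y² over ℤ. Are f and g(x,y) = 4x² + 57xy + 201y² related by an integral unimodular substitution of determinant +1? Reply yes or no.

D₁ = 33, D₂ = 33
river cycle of f (length 4): (-2, 3, 3), (3, 3, -2), (-2, 5, 1), (1, 5, -2)
river cycle of g (length 4): (-2, 3, 3), (3, 3, -2), (-2, 5, 1), (1, 5, -2)
cycles coincide ⇒ equivalent

yes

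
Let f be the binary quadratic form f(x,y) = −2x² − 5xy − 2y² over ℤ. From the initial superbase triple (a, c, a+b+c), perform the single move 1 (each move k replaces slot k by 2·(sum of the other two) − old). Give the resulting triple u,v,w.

start (-2,-2,-9) = (f(1,0),f(0,1),f(1,1))
replace slot 1: 2·((-2)+(-9)) − (-2) = -20 → (-20,-2,-9)

-20,-2,-9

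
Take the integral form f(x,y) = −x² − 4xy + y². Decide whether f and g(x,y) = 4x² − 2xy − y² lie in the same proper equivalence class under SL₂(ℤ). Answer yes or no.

D₁ = 20, D₂ = 20
river cycle of f (length 2): (1, 4, -1), (-1, 4, 1)
river cycle of g (length 2): (-1, 4, 1), (1, 4, -1)
cycles coincide ⇒ equivalent

yes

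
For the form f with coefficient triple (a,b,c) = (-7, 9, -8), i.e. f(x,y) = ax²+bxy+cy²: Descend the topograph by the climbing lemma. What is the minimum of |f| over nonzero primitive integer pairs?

translate: b→5 (≡-9 mod 14), so (7,-9,8)→(7,5,6)
flip: (7,5,6)→(6,-5,7)
reduced (well bottom): (6,-5,7) with a≤c, −a<b≤a
well minimum |f| = |-6| = 6 (negative-definite)

6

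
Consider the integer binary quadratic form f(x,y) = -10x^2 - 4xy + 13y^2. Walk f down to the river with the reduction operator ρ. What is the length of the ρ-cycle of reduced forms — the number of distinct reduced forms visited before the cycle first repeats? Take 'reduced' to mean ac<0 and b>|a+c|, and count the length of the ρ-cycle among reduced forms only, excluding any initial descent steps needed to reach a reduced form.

D = 536, ⌊√D⌋ = 23
descent: ρ → (13,4,-10)  [lands on river]
river: ρ → (-10,16,7)
river: ρ → (7,12,-14)
river: ρ → (-14,16,5)
river: ρ → (5,14,-17)
river: ρ → (-17,20,2)
river: ρ → (2,20,-17)
river: ρ → (-17,14,5)
river: ρ → (5,16,-14)
river: ρ → (-14,12,7)
river: ρ → (7,16,-10)
river: ρ → (-10,4,13)
river: ρ → (13,22,-1)
river: ρ → (-1,22,13)
ρ-cycle length = 14 (tail of 1 descent step not counted)

14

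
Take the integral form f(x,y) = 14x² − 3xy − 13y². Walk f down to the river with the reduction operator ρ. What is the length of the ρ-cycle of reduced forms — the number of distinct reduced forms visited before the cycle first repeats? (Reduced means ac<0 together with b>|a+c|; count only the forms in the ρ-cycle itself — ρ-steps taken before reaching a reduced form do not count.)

D = 737, ⌊√D⌋ = 27
descent: ρ → (-13,3,14)  [lands on river]
river: ρ → (14,25,-2)
river: ρ → (-2,27,1)
river: ρ → (1,27,-2)
river: ρ → (-2,25,14)
river: ρ → (14,3,-13)
river: ρ → (-13,23,4)
river: ρ → (4,25,-7)
river: ρ → (-7,17,16)
river: ρ → (16,15,-8)
river: ρ → (-8,17,14)
river: ρ → (14,11,-11)
river: ρ → (-11,11,14)
river: ρ → (14,17,-8)
river: ρ → (-8,15,16)
river: ρ → (16,17,-7)
river: ρ → (-7,25,4)
river: ρ → (4,23,-13)
ρ-cycle length = 18 (tail of 1 descent step not counted)

18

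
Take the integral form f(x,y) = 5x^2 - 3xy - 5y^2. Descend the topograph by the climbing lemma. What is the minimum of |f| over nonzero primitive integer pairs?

descent: ρ → (-5,3,5)  [lands on river]
river: ρ → (5,7,-3)
river: ρ → (-3,5,7)
river: ρ → (7,9,-1)
river: ρ → (-1,9,7)
river: ρ → (7,5,-3)
river: ρ → (-3,7,5)
river: ρ → (5,3,-5)
river: ρ → (-5,7,3)
river: ρ → (3,5,-7)
river: ρ → (-7,9,1)
river: ρ → (1,9,-7)
river: ρ → (-7,5,3)
river: ρ → (3,7,-5)
closes: descent 1, river 14
min |a| on river = 1

1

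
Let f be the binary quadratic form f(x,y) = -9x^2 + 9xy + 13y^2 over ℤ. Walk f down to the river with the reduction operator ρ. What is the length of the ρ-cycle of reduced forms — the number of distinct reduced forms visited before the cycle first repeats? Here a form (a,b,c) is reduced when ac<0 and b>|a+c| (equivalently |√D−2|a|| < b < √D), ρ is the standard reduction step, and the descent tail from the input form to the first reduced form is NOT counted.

D = 549, ⌊√D⌋ = 23
river: ρ → (13,17,-5)
river: ρ → (-5,23,1)
river: ρ → (1,23,-5)
river: ρ → (-5,17,13)
river: ρ → (13,9,-9)
river: ρ → (-9,9,13)
ρ-cycle length = 6 (tail of 0 descent steps not counted)

6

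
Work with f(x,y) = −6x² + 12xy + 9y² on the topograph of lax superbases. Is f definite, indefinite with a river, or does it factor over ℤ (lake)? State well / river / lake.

D = b²−4ac = 12² − 4·(-6)·9 = 360
D > 0 non-square ⇒ indefinite ⇒ periodic river

river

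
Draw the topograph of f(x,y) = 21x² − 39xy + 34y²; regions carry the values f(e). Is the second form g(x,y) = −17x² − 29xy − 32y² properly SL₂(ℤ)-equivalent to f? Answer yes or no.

D₁ = -1335, D₂ = -1335
f: translate: b→3 (≡-39 mod 42), so (21,-39,34)→(21,3,16)
f: flip: (21,3,16)→(16,-3,21)
f: reduced (well bottom): (16,-3,21) with a≤c, −a<b≤a
g is negative-definite; reduce −g:
−g: translate: b→-5 (≡29 mod 34), so (17,29,32)→(17,-5,20)
−g: reduced (well bottom): (17,-5,20) with a≤c, −a<b≤a
flip sign back: reduced form of g is (-17,5,-20)
reduced forms (16, -3, 21) vs (-17, 5, -20) ⇒ inequivalent

no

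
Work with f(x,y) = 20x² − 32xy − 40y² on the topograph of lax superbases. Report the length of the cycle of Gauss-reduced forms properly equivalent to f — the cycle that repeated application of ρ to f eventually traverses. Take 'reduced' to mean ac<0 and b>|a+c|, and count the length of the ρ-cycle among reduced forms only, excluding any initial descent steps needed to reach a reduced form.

D = 4224, ⌊√D⌋ = 64
descent: ρ → (-40,32,20)  [lands on river]
river: ρ → (20,48,-24)
river: ρ → (-24,48,20)
river: ρ → (20,32,-40)
river: ρ → (-40,48,12)
river: ρ → (12,48,-40)
ρ-cycle length = 6 (tail of 1 descent step not counted)

6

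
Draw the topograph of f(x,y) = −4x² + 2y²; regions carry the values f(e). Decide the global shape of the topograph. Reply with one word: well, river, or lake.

D = b²−4ac = 0² − 4·(-4)·2 = 32
D > 0 non-square ⇒ indefinite ⇒ periodic river

river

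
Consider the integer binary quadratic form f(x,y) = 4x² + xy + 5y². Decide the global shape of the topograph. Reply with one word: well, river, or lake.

D = b²−4ac = 1² − 4·4·5 = -79
D < 0 ⇒ definite ⇒ every region one sign ⇒ single well

well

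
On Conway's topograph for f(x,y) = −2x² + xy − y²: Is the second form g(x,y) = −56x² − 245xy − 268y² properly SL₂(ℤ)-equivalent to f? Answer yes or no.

D₁ = -7, D₂ = -7
f is negative-definite; reduce −f:
−f: flip: (2,-1,1)→(1,1,2)
−f: reduced (well bottom): (1,1,2) with a≤c, −a<b≤a
flip sign back: reduced form of f is (-1,-1,-2)
g is negative-definite; reduce −g:
−g: translate: b→21 (≡245 mod 112), so (56,245,268)→(56,21,2)
−g: flip: (56,21,2)→(2,-21,56)
−g: translate: b→-1 (≡-21 mod 4), so (2,-21,56)→(2,-1,1)
−g: flip: (2,-1,1)→(1,1,2)
−g: reduced (well bottom): (1,1,2) with a≤c, −a<b≤a
flip sign back: reduced form of g is (-1,-1,-2)
reduced forms (-1, -1, -2) vs (-1, -1, -2) ⇒ equivalent

yes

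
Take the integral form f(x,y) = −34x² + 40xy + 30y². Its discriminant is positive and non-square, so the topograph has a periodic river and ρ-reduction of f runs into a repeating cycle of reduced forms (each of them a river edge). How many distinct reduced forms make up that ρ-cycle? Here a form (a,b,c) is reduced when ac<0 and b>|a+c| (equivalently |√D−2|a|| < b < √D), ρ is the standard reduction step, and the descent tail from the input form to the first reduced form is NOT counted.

D = 5680, ⌊√D⌋ = 75
river: ρ → (30,20,-44)
river: ρ → (-44,68,6)
river: ρ → (6,64,-66)
river: ρ → (-66,68,4)
river: ρ → (4,68,-66)
river: ρ → (-66,64,6)
river: ρ → (6,68,-44)
river: ρ → (-44,20,30)
river: ρ → (30,40,-34)
river: ρ → (-34,28,36)
river: ρ → (36,44,-26)
river: ρ → (-26,60,20)
river: ρ → (20,60,-26)
river: ρ → (-26,44,36)
river: ρ → (36,28,-34)
river: ρ → (-34,40,30)
ρ-cycle length = 16 (tail of 0 descent steps not counted)

16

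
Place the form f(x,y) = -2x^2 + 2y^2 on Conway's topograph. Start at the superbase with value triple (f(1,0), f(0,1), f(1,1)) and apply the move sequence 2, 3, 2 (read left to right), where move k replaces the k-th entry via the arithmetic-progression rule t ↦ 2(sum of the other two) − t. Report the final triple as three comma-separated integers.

start (-2,2,0) = (f(1,0),f(0,1),f(1,1))
replace slot 2: 2·((-2)+0) − 2 = -6 → (-2,-6,0)
replace slot 3: 2·((-2)+(-6)) − 0 = -16 → (-2,-6,-16)
replace slot 2: 2·((-2)+(-16)) − (-6) = -30 → (-2,-30,-16)

-2,-30,-16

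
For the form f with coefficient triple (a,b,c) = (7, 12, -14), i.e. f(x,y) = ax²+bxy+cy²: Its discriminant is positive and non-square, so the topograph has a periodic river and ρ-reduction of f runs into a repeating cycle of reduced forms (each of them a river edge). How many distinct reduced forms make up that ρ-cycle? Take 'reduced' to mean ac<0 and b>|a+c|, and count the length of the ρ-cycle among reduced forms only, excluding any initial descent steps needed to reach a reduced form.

D = 536, ⌊√D⌋ = 23
river: ρ → (-14,16,5)
river: ρ → (5,14,-17)
river: ρ → (-17,20,2)
river: ρ → (2,20,-17)
river: ρ → (-17,14,5)
river: ρ → (5,16,-14)
river: ρ → (-14,12,7)
river: ρ → (7,16,-10)
river: ρ → (-10,4,13)
river: ρ → (13,22,-1)
river: ρ → (-1,22,13)
river: ρ → (13,4,-10)
river: ρ → (-10,16,7)
river: ρ → (7,12,-14)
ρ-cycle length = 14 (tail of 0 descent steps not counted)

14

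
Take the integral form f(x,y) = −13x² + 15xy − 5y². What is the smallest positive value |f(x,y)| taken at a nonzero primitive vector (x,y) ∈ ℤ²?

translate: b→11 (≡-15 mod 26), so (13,-15,5)→(13,11,3)
flip: (13,11,3)→(3,-11,13)
translate: b→1 (≡-11 mod 6), so (3,-11,13)→(3,1,3)
reduced (well bottom): (3,1,3) with a≤c, −a<b≤a
well minimum |f| = |-3| = 3 (negative-definite)

3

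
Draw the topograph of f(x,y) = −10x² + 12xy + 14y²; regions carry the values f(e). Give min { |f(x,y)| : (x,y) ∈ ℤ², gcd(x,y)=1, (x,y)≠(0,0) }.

river: ρ → (14,16,-8)
river: ρ → (-8,16,14)
river: ρ → (14,12,-10)
river: ρ → (-10,8,16)
river: ρ → (16,24,-2)
river: ρ → (-2,24,16)
river: ρ → (16,8,-10)
river: ρ → (-10,12,14)
closes: descent 0, river 8
min |a| on river = 2

2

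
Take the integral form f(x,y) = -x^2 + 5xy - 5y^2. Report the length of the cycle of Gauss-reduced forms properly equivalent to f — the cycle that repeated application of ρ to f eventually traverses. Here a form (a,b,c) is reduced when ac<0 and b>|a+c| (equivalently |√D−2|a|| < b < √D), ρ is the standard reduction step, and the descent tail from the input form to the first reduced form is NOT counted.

D = 5, ⌊√D⌋ = 2
descent: ρ → (-5,5,-1)
descent: ρ → (-1,1,1)  [lands on river]
river: ρ → (1,1,-1)
ρ-cycle length = 2 (tail of 2 descent steps not counted)

2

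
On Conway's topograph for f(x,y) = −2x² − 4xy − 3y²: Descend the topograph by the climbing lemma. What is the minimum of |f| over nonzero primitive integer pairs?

translate: b→0 (≡4 mod 4), so (2,4,3)→(2,0,1)
flip: (2,0,1)→(1,0,2)
reduced (well bottom): (1,0,2) with a≤c, −a<b≤a
well minimum |f| = |-1| = 1 (negative-definite)

1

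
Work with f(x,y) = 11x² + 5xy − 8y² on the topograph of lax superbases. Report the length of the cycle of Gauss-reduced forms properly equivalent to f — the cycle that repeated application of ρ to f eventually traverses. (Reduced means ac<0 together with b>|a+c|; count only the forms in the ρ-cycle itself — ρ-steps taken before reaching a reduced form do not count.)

D = 377, ⌊√D⌋ = 19
river: ρ → (-8,11,8)
river: ρ → (8,5,-11)
river: ρ → (-11,17,2)
river: ρ → (2,19,-2)
river: ρ → (-2,17,11)
river: ρ → (11,5,-8)
ρ-cycle length = 6 (tail of 0 descent steps not counted)

6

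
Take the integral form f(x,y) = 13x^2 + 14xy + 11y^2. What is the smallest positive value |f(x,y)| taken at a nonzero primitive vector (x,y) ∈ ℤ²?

translate: b→-12 (≡14 mod 26), so (13,14,11)→(13,-12,10)
flip: (13,-12,10)→(10,12,13)
translate: b→-8 (≡12 mod 20), so (10,12,13)→(10,-8,11)
reduced (well bottom): (10,-8,11) with a≤c, −a<b≤a
well minimum = a = 10

10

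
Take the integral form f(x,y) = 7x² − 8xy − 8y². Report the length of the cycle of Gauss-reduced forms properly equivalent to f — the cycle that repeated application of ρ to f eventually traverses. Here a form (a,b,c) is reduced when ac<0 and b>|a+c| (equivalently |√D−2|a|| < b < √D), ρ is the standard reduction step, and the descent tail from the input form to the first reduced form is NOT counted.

D = 288, ⌊√D⌋ = 16
descent: ρ → (-8,8,7)  [lands on river]
river: ρ → (7,6,-9)
river: ρ → (-9,12,4)
river: ρ → (4,12,-9)
river: ρ → (-9,6,7)
river: ρ → (7,8,-8)
ρ-cycle length = 6 (tail of 1 descent step not counted)

6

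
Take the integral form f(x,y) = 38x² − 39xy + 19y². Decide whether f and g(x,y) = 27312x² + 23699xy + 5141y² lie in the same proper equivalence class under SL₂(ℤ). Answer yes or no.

D₁ = -1367, D₂ = -1367
f: translate: b→37 (≡-39 mod 76), so (38,-39,19)→(38,37,18)
f: flip: (38,37,18)→(18,-37,38)
f: translate: b→-1 (≡-37 mod 36), so (18,-37,38)→(18,-1,19)
f: reduced (well bottom): (18,-1,19) with a≤c, −a<b≤a
g: flip: (27312,23699,5141)→(5141,-23699,27312)
g: translate: b→-3135 (≡-23699 mod 10282), so (5141,-23699,27312)→(5141,-3135,478)
g: flip: (5141,-3135,478)→(478,3135,5141)
g: translate: b→267 (≡3135 mod 956), so (478,3135,5141)→(478,267,38)
g: flip: (478,267,38)→(38,-267,478)
g: translate: b→37 (≡-267 mod 76), so (38,-267,478)→(38,37,18)
g: flip: (38,37,18)→(18,-37,38)
g: translate: b→-1 (≡-37 mod 36), so (18,-37,38)→(18,-1,19)
g: reduced (well bottom): (18,-1,19) with a≤c, −a<b≤a
reduced forms (18, -1, 19) vs (18, -1, 19) ⇒ equivalent

yes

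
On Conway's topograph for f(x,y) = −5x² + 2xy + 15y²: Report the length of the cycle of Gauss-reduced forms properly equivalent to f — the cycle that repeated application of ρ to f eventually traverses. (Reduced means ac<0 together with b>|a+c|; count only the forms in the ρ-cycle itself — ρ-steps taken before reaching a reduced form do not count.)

D = 304, ⌊√D⌋ = 17
descent: ρ → (15,-2,-5)
descent: ρ → (-5,12,8)  [lands on river]
river: ρ → (8,4,-9)
river: ρ → (-9,14,3)
river: ρ → (3,16,-4)
river: ρ → (-4,16,3)
river: ρ → (3,14,-9)
river: ρ → (-9,4,8)
river: ρ → (8,12,-5)
river: ρ → (-5,8,12)
river: ρ → (12,16,-1)
river: ρ → (-1,16,12)
river: ρ → (12,8,-5)
ρ-cycle length = 12 (tail of 2 descent steps not counted)

12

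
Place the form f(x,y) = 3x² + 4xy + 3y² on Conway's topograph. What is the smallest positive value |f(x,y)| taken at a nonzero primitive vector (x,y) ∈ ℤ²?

translate: b→-2 (≡4 mod 6), so (3,4,3)→(3,-2,2)
flip: (3,-2,2)→(2,2,3)
reduced (well bottom): (2,2,3) with a≤c, −a<b≤a
well minimum = a = 2

2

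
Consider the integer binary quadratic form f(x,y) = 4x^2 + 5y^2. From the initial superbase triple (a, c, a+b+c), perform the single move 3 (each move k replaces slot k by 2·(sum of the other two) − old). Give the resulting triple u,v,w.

start (4,5,9) = (f(1,0),f(0,1),f(1,1))
replace slot 3: 2·(4+5) − 9 = 9 → (4,5,9)

4,5,9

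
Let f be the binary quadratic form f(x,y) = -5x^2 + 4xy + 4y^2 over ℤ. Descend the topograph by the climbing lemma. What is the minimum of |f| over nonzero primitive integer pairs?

river: ρ → (4,4,-5)
river: ρ → (-5,6,3)
river: ρ → (3,6,-5)
river: ρ → (-5,4,4)
closes: descent 0, river 4
min |a| on river = 3

3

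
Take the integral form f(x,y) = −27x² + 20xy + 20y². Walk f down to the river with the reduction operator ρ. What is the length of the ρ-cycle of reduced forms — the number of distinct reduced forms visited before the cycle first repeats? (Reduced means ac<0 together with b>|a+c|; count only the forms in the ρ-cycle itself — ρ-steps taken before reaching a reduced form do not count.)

D = 2560, ⌊√D⌋ = 50
river: ρ → (20,20,-27)
river: ρ → (-27,34,13)
river: ρ → (13,44,-12)
river: ρ → (-12,28,37)
river: ρ → (37,46,-3)
river: ρ → (-3,50,5)
river: ρ → (5,50,-3)
river: ρ → (-3,46,37)
river: ρ → (37,28,-12)
river: ρ → (-12,44,13)
river: ρ → (13,34,-27)
river: ρ → (-27,20,20)
ρ-cycle length = 12 (tail of 0 descent steps not counted)

12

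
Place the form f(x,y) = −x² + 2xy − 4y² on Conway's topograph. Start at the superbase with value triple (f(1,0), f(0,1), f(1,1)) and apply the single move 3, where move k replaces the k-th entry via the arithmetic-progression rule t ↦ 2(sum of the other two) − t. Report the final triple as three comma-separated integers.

start (-1,-4,-3) = (f(1,0),f(0,1),f(1,1))
replace slot 3: 2·((-1)+(-4)) − (-3) = -7 → (-1,-4,-7)

-1,-4,-7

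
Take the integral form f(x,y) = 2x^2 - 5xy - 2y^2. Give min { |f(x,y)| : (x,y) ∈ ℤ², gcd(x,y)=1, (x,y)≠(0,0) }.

descent: ρ → (-2,5,2)  [lands on river]
river: ρ → (2,3,-4)
river: ρ → (-4,5,1)
river: ρ → (1,5,-4)
river: ρ → (-4,3,2)
river: ρ → (2,5,-2)
river: ρ → (-2,3,4)
river: ρ → (4,5,-1)
river: ρ → (-1,5,4)
river: ρ → (4,3,-2)
closes: descent 1, river 10
min |a| on river = 1

1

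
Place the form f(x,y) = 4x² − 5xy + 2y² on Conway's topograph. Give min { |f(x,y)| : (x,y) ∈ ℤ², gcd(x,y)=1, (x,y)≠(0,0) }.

translate: b→3 (≡-5 mod 8), so (4,-5,2)→(4,3,1)
flip: (4,3,1)→(1,-3,4)
translate: b→1 (≡-3 mod 2), so (1,-3,4)→(1,1,2)
reduced (well bottom): (1,1,2) with a≤c, −a<b≤a
well minimum = a = 1

1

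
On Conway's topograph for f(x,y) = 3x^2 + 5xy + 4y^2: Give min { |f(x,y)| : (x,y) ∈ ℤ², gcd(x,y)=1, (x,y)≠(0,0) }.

translate: b→-1 (≡5 mod 6), so (3,5,4)→(3,-1,2)
flip: (3,-1,2)→(2,1,3)
reduced (well bottom): (2,1,3) with a≤c, −a<b≤a
well minimum = a = 2

2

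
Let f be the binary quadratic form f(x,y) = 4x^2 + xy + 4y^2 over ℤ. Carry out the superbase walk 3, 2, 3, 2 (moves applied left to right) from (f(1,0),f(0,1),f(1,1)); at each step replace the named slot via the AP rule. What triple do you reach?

start (4,4,9) = (f(1,0),f(0,1),f(1,1))
replace slot 3: 2·(4+4) − 9 = 7 → (4,4,7)
replace slot 2: 2·(4+7) − 4 = 18 → (4,18,7)
replace slot 3: 2·(4+18) − 7 = 37 → (4,18,37)
replace slot 2: 2·(4+37) − 18 = 64 → (4,64,37)

4,64,37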